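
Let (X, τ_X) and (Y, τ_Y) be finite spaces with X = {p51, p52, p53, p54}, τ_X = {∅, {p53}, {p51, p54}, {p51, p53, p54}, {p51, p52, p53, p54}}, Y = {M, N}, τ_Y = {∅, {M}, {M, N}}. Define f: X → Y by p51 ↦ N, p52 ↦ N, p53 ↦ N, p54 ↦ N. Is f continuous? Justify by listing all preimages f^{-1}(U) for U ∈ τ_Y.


f IS continuous.

Compute f^{-1}(U) for each U ∈ τ_Y:
  U = ∅: f^{-1}(U) = ∅ ∈ τ_X ✓.
  U = {M}: f^{-1}(U) = ∅ ∈ τ_X ✓.
  U = {M, N}: f^{-1}(U) = {p51, p52, p53, p54} ∈ τ_X ✓.
Every preimage lies in τ_X, so f IS continuous.


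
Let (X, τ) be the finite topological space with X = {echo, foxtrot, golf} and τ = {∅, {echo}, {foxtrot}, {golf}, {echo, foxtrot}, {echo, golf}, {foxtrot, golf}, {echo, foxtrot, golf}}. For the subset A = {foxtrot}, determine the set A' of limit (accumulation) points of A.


A' = ∅

For each x ∈ X, list the open sets U ∈ τ with x ∈ U, then check whether U ∩ (A ∖ {x}) ≠ ∅ for every such U.
  x = echo: open {echo} ∋ x has {echo} ∩ (A ∖ {echo}) = ∅, so x is NOT a limit point.
  x = foxtrot: open {foxtrot} ∋ x has {foxtrot} ∩ (A ∖ {foxtrot}) = ∅, so x is NOT a limit point.
  x = golf: open {golf} ∋ x has {golf} ∩ (A ∖ {golf}) = ∅, so x is NOT a limit point.
Collecting: A' = ∅.


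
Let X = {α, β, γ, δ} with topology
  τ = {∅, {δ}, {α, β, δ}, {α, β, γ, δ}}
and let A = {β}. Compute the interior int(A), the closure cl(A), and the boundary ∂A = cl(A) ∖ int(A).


int(A) = ∅, cl(A) = {α, β, γ}, ∂A = {α, β, γ}.

Closed sets in (X, τ) are complements of opens:
  closed(X, τ) = {∅, {γ}, {α, β, γ}, {α, β, γ, δ}}.
int(A) = ⋃ {U ∈ τ : U ⊆ A}. Opens contained in A: ∅.
Taking the union of these: int(A) = ∅.
cl(A) = ⋂ {C closed : A ⊆ C}. Closed sets containing A: {α, β, γ}, {α, β, γ, δ}.
Intersecting these: cl(A) = {α, β, γ}.
∂A = cl(A) ∖ int(A) = {α, β, γ} ∖ ∅ = {α, β, γ}.


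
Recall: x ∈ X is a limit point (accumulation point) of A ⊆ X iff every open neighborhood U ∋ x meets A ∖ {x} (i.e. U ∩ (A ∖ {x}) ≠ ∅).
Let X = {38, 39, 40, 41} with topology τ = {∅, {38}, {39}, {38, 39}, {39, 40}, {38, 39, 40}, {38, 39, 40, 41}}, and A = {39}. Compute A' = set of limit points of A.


A' = {40, 41}

For each x ∈ X, list the open sets U ∈ τ with x ∈ U, then check whether U ∩ (A ∖ {x}) ≠ ∅ for every such U.
  x = 38: open {38} ∋ x has {38} ∩ (A ∖ {38}) = ∅, so x is NOT a limit point.
  x = 39: open {39} ∋ x has {39} ∩ (A ∖ {39}) = ∅, so x is NOT a limit point.
  x = 40: opens ∋ x are {39, 40}, {38, 39, 40}, {38, 39, 40, 41}; each meets A ∖ {40}, so x IS a limit point.
  x = 41: opens ∋ x are {38, 39, 40, 41}; each meets A ∖ {41}, so x IS a limit point.
Collecting: A' = {40, 41}.


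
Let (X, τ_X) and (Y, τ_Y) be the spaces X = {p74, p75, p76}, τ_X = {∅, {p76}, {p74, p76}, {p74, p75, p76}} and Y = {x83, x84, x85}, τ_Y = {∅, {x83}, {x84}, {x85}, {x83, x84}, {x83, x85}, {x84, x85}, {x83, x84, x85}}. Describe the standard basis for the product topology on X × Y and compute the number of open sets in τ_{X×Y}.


Basis B = {∅ × ∅, {p76} × {x83}, {p76} × {x84}, {p76} × {x85}, {p74, p76} × {x83}, {p74, p76} × {x84}, {p74, p76} × {x85}, {p76} × {x83, x84}, {p76} × {x83, x85}, {p76} × {x84, x85}, {p74, p75, p76} × {x83}, {p74, p75, p76} × {x84}, {p74, p75, p76} × {x85}, {p76} × {x83, x84, x85}, {p74, p76} × {x83, x84}, {p74, p76} × {x83, x85}, {p74, p76} × {x84, x85}, {p74, p76} × {x83, x84, x85}, {p74, p75, p76} × {x83, x84}, {p74, p75, p76} × {x83, x85}, {p74, p75, p76} × {x84, x85}, {p74, p75, p76} × {x83, x84, x85}}; |τ_{X×Y}| = 64.

Enumerate products U × V with U ∈ τ_X, V ∈ τ_Y (deduplicated):
  ∅ × ∅ = {} (∅)
  {p76} × {x83} = {(p76,x83)}
  {p76} × {x84} = {(p76,x84)}
  {p76} × {x85} = {(p76,x85)}
  {p74, p76} × {x83} = {(p74,x83), (p76,x83)}
  {p74, p76} × {x84} = {(p74,x84), (p76,x84)}
  {p74, p76} × {x85} = {(p74,x85), (p76,x85)}
  {p76} × {x83, x84} = {(p76,x83), (p76,x84)}
  {p76} × {x83, x85} = {(p76,x83), (p76,x85)}
  {p76} × {x84, x85} = {(p76,x84), (p76,x85)}
  {p74, p75, p76} × {x83} = {(p74,x83), (p75,x83), (p76,x83)}
  {p74, p75, p76} × {x84} = {(p74,x84), (p75,x84), (p76,x84)}
  {p74, p75, p76} × {x85} = {(p74,x85), (p75,x85), (p76,x85)}
  {p76} × {x83, x84, x85} = {(p76,x83), (p76,x84), (p76,x85)}
  {p74, p76} × {x83, x84} = {(p74,x83), (p74,x84), (p76,x83), (p76,x84)}
  {p74, p76} × {x83, x85} = {(p74,x83), (p74,x85), (p76,x83), (p76,x85)}
  {p74, p76} × {x84, x85} = {(p74,x84), (p74,x85), (p76,x84), (p76,x85)}
  {p74, p76} × {x83, x84, x85} = {(p74,x83), (p74,x84), (p74,x85), (p76,x83), (p76,x84), (p76,x85)}
  {p74, p75, p76} × {x83, x84} = {(p74,x83), (p74,x84), (p75,x83), (p75,x84), (p76,x83), (p76,x84)}
  {p74, p75, p76} × {x83, x85} = {(p74,x83), (p74,x85), (p75,x83), (p75,x85), (p76,x83), (p76,x85)}
  {p74, p75, p76} × {x84, x85} = {(p74,x84), (p74,x85), (p75,x84), (p75,x85), (p76,x84), (p76,x85)}
  {p74, p75, p76} × {x83, x84, x85} = {(p74,x83), (p74,x84), (p74,x85), (p75,x83), (p75,x84), (p75,x85), (p76,x83), (p76,x84), (p76,x85)}
These 22 distinct sets form the basis B.
Close under arbitrary unions to get τ_{X×Y}; counting gives |τ_{X×Y}| = 64.


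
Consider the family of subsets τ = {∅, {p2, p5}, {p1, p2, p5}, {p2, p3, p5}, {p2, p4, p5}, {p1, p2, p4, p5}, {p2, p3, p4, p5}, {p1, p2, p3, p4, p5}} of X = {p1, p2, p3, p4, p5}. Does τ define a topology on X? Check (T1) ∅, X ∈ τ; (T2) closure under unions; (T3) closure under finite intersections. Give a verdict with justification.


τ is NOT a topology on X.

Axiom (T1): ∅ ∈ τ? Yes; X ∈ τ? Yes.
Axiom (T2/T3): check pairwise unions and intersections of members of τ.
Counterexample for (T2): {p1, p2, p5} ∪ {p2, p3, p5} = {p1, p2, p3, p5} ∉ τ. Therefore τ is NOT a topology.


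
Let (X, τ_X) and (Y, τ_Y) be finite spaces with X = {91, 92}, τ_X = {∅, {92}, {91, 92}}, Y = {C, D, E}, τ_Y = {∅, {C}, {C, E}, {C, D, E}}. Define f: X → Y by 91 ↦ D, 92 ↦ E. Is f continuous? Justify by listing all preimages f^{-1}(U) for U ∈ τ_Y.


f IS continuous.

Compute f^{-1}(U) for each U ∈ τ_Y:
  U = ∅: f^{-1}(U) = ∅ ∈ τ_X ✓.
  U = {C}: f^{-1}(U) = ∅ ∈ τ_X ✓.
  U = {C, E}: f^{-1}(U) = {92} ∈ τ_X ✓.
  U = {C, D, E}: f^{-1}(U) = {91, 92} ∈ τ_X ✓.
Every preimage lies in τ_X, so f IS continuous.


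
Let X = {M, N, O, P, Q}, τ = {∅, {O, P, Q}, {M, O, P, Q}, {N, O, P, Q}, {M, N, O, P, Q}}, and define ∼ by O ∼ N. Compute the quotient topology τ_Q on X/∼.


X/∼ = {[M], [N=O], [P], [Q]}; |τ_Q| = 3.

Equivalence classes: [M], [N=O], [P], [Q].
Quotient map π: X → X/∼ sends M ↦ [M], N ↦ [N=O], O ↦ [N=O], P ↦ [P], Q ↦ [Q].
For each subset V ⊆ X/∼, compute π^{-1}(V) ⊆ X and check whether π^{-1}(V) ∈ τ. V is open in τ_Q iff π^{-1}(V) ∈ τ.
  V = {}: π^{-1}(V) = ∅ ∈ τ ✓.
  V = {[M]}: π^{-1}(V) = {M} ∉ τ ✗.
  V = {[N=O]}: π^{-1}(V) = {N, O} ∉ τ ✗.
  V = {[M], [N=O]}: π^{-1}(V) = {M, N, O} ∉ τ ✗.
  V = {[P]}: π^{-1}(V) = {P} ∉ τ ✗.
  V = {[M], [P]}: π^{-1}(V) = {M, P} ∉ τ ✗.
  V = {[N=O], [P]}: π^{-1}(V) = {N, O, P} ∉ τ ✗.
  V = {[M], [N=O], [P]}: π^{-1}(V) = {M, N, O, P} ∉ τ ✗.
  V = {[Q]}: π^{-1}(V) = {Q} ∉ τ ✗.
  V = {[M], [Q]}: π^{-1}(V) = {M, Q} ∉ τ ✗.
  V = {[N=O], [Q]}: π^{-1}(V) = {N, O, Q} ∉ τ ✗.
  V = {[M], [N=O], [Q]}: π^{-1}(V) = {M, N, O, Q} ∉ τ ✗.
  V = {[P], [Q]}: π^{-1}(V) = {P, Q} ∉ τ ✗.
  V = {[M], [P], [Q]}: π^{-1}(V) = {M, P, Q} ∉ τ ✗.
  V = {[N=O], [P], [Q]}: π^{-1}(V) = {N, O, P, Q} ∈ τ ✓.
  V = {[M], [N=O], [P], [Q]}: π^{-1}(V) = {M, N, O, P, Q} ∈ τ ✓.
Open sets in the quotient: τ_Q = {{}, {[N=O], [P], [Q]}, {[M], [N=O], [P], [Q]}} (3 elements).


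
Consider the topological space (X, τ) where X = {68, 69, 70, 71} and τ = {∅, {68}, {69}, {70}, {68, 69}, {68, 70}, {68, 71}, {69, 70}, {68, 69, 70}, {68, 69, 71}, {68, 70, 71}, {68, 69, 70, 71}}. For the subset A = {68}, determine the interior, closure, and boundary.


int(A) = {68}, cl(A) = {68, 71}, ∂A = {71}.

Closed sets in (X, τ) are complements of opens:
  closed(X, τ) = {∅, {69}, {70}, {71}, {68, 71}, {69, 70}, {69, 71}, {70, 71}, {68, 69, 71}, {68, 70, 71}, {69, 70, 71}, {68, 69, 70, 71}}.
int(A) = ⋃ {U ∈ τ : U ⊆ A}. Opens contained in A: ∅, {68}.
Taking the union of these: int(A) = {68}.
cl(A) = ⋂ {C closed : A ⊆ C}. Closed sets containing A: {68, 71}, {68, 69, 71}, {68, 70, 71}, {68, 69, 70, 71}.
Intersecting these: cl(A) = {68, 71}.
∂A = cl(A) ∖ int(A) = {68, 71} ∖ {68} = {71}.


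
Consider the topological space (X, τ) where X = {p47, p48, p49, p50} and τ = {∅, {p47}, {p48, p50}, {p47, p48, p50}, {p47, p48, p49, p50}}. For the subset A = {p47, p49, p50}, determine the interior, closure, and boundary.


int(A) = {p47}, cl(A) = {p47, p48, p49, p50}, ∂A = {p48, p49, p50}.

Closed sets in (X, τ) are complements of opens:
  closed(X, τ) = {∅, {p49}, {p47, p49}, {p48, p49, p50}, {p47, p48, p49, p50}}.
int(A) = ⋃ {U ∈ τ : U ⊆ A}. Opens contained in A: ∅, {p47}.
Taking the union of these: int(A) = {p47}.
cl(A) = ⋂ {C closed : A ⊆ C}. Closed sets containing A: {p47, p48, p49, p50}.
Intersecting these: cl(A) = {p47, p48, p49, p50}.
∂A = cl(A) ∖ int(A) = {p47, p48, p49, p50} ∖ {p47} = {p48, p49, p50}.


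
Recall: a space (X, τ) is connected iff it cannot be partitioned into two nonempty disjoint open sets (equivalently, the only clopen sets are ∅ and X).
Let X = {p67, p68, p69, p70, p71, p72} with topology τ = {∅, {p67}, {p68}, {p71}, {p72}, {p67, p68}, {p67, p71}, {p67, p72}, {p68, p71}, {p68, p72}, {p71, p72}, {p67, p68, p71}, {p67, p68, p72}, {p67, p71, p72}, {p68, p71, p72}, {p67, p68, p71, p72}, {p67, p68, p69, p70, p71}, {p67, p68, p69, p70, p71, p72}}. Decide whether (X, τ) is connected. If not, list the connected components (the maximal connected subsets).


(X, τ) is disconnected; components = [{p72}, {p67, p68, p69, p70, p71}].

Find clopen sets (U ∈ τ with X ∖ U ∈ τ):
  U = ∅, X ∖ U = {p67, p68, p69, p70, p71, p72} — both open, so U is clopen.
  U = {p72}, X ∖ U = {p67, p68, p69, p70, p71} — both open, so U is clopen.
  U = {p67, p68, p69, p70, p71}, X ∖ U = {p72} — both open, so U is clopen.
  U = {p67, p68, p69, p70, p71, p72}, X ∖ U = ∅ — both open, so U is clopen.
Nontrivial clopen(s) exist: e.g. {p72}. So (X, τ) is disconnected.
Compute connected components by grouping points that agree on all clopens:
  component: {p72}
  component: {p67, p68, p69, p70, p71}


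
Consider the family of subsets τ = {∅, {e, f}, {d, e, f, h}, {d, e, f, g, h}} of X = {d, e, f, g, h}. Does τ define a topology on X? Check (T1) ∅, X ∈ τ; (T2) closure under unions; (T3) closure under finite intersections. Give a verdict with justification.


τ IS a topology on X.

Axiom (T1): ∅ ∈ τ? Yes; X ∈ τ? Yes.
Axiom (T2/T3): check pairwise unions and intersections of members of τ.
All pairwise intersections and unions checked — each lies in τ. Therefore τ satisfies (T1), (T2), (T3): it IS a topology on X.


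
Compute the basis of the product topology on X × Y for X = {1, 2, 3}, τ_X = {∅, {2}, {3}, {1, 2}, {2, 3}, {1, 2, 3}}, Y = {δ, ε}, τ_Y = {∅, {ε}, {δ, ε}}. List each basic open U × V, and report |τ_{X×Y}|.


Basis B = {∅ × ∅, {2} × {ε}, {3} × {ε}, {1, 2} × {ε}, {2} × {δ, ε}, {2, 3} × {ε}, {3} × {δ, ε}, {1, 2, 3} × {ε}, {1, 2} × {δ, ε}, {2, 3} × {δ, ε}, {1, 2, 3} × {δ, ε}}; |τ_{X×Y}| = 18.

Enumerate products U × V with U ∈ τ_X, V ∈ τ_Y (deduplicated):
  ∅ × ∅ = {} (∅)
  {2} × {ε} = {(2,ε)}
  {3} × {ε} = {(3,ε)}
  {1, 2} × {ε} = {(1,ε), (2,ε)}
  {2} × {δ, ε} = {(2,δ), (2,ε)}
  {2, 3} × {ε} = {(2,ε), (3,ε)}
  {3} × {δ, ε} = {(3,δ), (3,ε)}
  {1, 2, 3} × {ε} = {(1,ε), (2,ε), (3,ε)}
  {1, 2} × {δ, ε} = {(1,δ), (1,ε), (2,δ), (2,ε)}
  {2, 3} × {δ, ε} = {(2,δ), (2,ε), (3,δ), (3,ε)}
  {1, 2, 3} × {δ, ε} = {(1,δ), (1,ε), (2,δ), (2,ε), (3,δ), (3,ε)}
These 11 distinct sets form the basis B.
Close under arbitrary unions to get τ_{X×Y}; counting gives |τ_{X×Y}| = 18.


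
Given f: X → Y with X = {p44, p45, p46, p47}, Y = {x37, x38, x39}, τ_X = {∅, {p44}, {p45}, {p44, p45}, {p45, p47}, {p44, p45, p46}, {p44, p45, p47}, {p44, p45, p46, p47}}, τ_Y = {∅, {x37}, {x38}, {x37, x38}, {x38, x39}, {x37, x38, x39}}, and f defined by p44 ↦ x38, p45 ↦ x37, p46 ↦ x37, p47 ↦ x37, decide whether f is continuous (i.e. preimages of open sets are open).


f is NOT continuous.

Compute f^{-1}(U) for each U ∈ τ_Y:
  U = ∅: f^{-1}(U) = ∅ ∈ τ_X ✓.
  U = {x37}: f^{-1}(U) = {p45, p46, p47} ∉ τ_X ✗.
  U = {x38}: f^{-1}(U) = {p44} ∈ τ_X ✓.
  U = {x37, x38}: f^{-1}(U) = {p44, p45, p46, p47} ∈ τ_X ✓.
  U = {x38, x39}: f^{-1}(U) = {p44} ∈ τ_X ✓.
  U = {x37, x38, x39}: f^{-1}(U) = {p44, p45, p46, p47} ∈ τ_X ✓.
Found U = {x37} with f^{-1}(U) = {p45, p46, p47} not in τ_X. Therefore f is NOT continuous.


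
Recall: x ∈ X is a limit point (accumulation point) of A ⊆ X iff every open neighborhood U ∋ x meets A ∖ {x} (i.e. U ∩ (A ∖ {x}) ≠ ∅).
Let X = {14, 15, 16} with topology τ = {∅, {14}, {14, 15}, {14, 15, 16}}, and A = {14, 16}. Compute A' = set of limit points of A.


A' = {15, 16}

For each x ∈ X, list the open sets U ∈ τ with x ∈ U, then check whether U ∩ (A ∖ {x}) ≠ ∅ for every such U.
  x = 14: open {14} ∋ x has {14} ∩ (A ∖ {14}) = ∅, so x is NOT a limit point.
  x = 15: opens ∋ x are {14, 15}, {14, 15, 16}; each meets A ∖ {15}, so x IS a limit point.
  x = 16: opens ∋ x are {14, 15, 16}; each meets A ∖ {16}, so x IS a limit point.
Collecting: A' = {15, 16}.


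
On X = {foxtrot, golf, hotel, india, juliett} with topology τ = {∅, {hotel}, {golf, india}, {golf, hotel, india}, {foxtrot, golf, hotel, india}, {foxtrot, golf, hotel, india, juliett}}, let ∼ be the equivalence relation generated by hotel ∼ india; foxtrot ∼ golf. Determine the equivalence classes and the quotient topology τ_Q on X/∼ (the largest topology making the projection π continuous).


X/∼ = {[foxtrot=golf], [hotel=india], [juliett]}; |τ_Q| = 3.

Equivalence classes: [foxtrot=golf], [hotel=india], [juliett].
Quotient map π: X → X/∼ sends foxtrot ↦ [foxtrot=golf], golf ↦ [foxtrot=golf], hotel ↦ [hotel=india], india ↦ [hotel=india], juliett ↦ [juliett].
For each subset V ⊆ X/∼, compute π^{-1}(V) ⊆ X and check whether π^{-1}(V) ∈ τ. V is open in τ_Q iff π^{-1}(V) ∈ τ.
  V = {}: π^{-1}(V) = ∅ ∈ τ ✓.
  V = {[foxtrot=golf]}: π^{-1}(V) = {foxtrot, golf} ∉ τ ✗.
  V = {[hotel=india]}: π^{-1}(V) = {hotel, india} ∉ τ ✗.
  V = {[foxtrot=golf], [hotel=india]}: π^{-1}(V) = {foxtrot, golf, hotel, india} ∈ τ ✓.
  V = {[juliett]}: π^{-1}(V) = {juliett} ∉ τ ✗.
  V = {[foxtrot=golf], [juliett]}: π^{-1}(V) = {foxtrot, golf, juliett} ∉ τ ✗.
  V = {[hotel=india], [juliett]}: π^{-1}(V) = {hotel, india, juliett} ∉ τ ✗.
  V = {[foxtrot=golf], [hotel=india], [juliett]}: π^{-1}(V) = {foxtrot, golf, hotel, india, juliett} ∈ τ ✓.
Open sets in the quotient: τ_Q = {{}, {[foxtrot=golf], [hotel=india]}, {[foxtrot=golf], [hotel=india], [juliett]}} (3 elements).


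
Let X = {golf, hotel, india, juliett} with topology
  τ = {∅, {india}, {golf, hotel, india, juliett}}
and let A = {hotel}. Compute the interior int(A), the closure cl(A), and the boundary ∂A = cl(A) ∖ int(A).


int(A) = ∅, cl(A) = {golf, hotel, juliett}, ∂A = {golf, hotel, juliett}.

Closed sets in (X, τ) are complements of opens:
  closed(X, τ) = {∅, {golf, hotel, juliett}, {golf, hotel, india, juliett}}.
int(A) = ⋃ {U ∈ τ : U ⊆ A}. Opens contained in A: ∅.
Taking the union of these: int(A) = ∅.
cl(A) = ⋂ {C closed : A ⊆ C}. Closed sets containing A: {golf, hotel, juliett}, {golf, hotel, india, juliett}.
Intersecting these: cl(A) = {golf, hotel, juliett}.
∂A = cl(A) ∖ int(A) = {golf, hotel, juliett} ∖ ∅ = {golf, hotel, juliett}.


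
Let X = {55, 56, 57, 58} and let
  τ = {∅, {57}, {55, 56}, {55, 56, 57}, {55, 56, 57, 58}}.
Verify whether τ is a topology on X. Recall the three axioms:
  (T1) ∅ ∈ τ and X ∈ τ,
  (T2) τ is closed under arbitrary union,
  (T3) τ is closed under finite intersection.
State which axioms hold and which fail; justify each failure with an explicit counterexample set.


τ IS a topology on X.

Axiom (T1): ∅ ∈ τ? Yes; X ∈ τ? Yes.
Axiom (T2/T3): check pairwise unions and intersections of members of τ.
All pairwise intersections and unions checked — each lies in τ. Therefore τ satisfies (T1), (T2), (T3): it IS a topology on X.


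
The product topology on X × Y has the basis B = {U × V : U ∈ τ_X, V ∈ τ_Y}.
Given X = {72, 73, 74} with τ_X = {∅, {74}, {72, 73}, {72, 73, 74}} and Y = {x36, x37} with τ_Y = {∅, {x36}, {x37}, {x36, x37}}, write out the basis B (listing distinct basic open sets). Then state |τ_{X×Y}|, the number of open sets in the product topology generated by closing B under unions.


Basis B = {∅ × ∅, {74} × {x36}, {74} × {x37}, {72, 73} × {x36}, {72, 73} × {x37}, {74} × {x36, x37}, {72, 73, 74} × {x36}, {72, 73, 74} × {x37}, {72, 73} × {x36, x37}, {72, 73, 74} × {x36, x37}}; |τ_{X×Y}| = 16.

Enumerate products U × V with U ∈ τ_X, V ∈ τ_Y (deduplicated):
  ∅ × ∅ = {} (∅)
  {74} × {x36} = {(74,x36)}
  {74} × {x37} = {(74,x37)}
  {72, 73} × {x36} = {(72,x36), (73,x36)}
  {72, 73} × {x37} = {(72,x37), (73,x37)}
  {74} × {x36, x37} = {(74,x36), (74,x37)}
  {72, 73, 74} × {x36} = {(72,x36), (73,x36), (74,x36)}
  {72, 73, 74} × {x37} = {(72,x37), (73,x37), (74,x37)}
  {72, 73} × {x36, x37} = {(72,x36), (72,x37), (73,x36), (73,x37)}
  {72, 73, 74} × {x36, x37} = {(72,x36), (72,x37), (73,x36), (73,x37), (74,x36), (74,x37)}
These 10 distinct sets form the basis B.
Close under arbitrary unions to get τ_{X×Y}; counting gives |τ_{X×Y}| = 16.


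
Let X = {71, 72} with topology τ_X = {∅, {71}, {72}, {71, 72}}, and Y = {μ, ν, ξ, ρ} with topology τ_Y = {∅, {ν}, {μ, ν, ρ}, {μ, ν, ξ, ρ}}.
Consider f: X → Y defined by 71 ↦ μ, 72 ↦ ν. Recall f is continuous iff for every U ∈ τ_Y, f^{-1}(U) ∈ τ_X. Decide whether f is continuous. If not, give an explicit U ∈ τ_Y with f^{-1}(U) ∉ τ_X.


f IS continuous.

Compute f^{-1}(U) for each U ∈ τ_Y:
  U = ∅: f^{-1}(U) = ∅ ∈ τ_X ✓.
  U = {ν}: f^{-1}(U) = {72} ∈ τ_X ✓.
  U = {μ, ν, ρ}: f^{-1}(U) = {71, 72} ∈ τ_X ✓.
  U = {μ, ν, ξ, ρ}: f^{-1}(U) = {71, 72} ∈ τ_X ✓.
Every preimage lies in τ_X, so f IS continuous.


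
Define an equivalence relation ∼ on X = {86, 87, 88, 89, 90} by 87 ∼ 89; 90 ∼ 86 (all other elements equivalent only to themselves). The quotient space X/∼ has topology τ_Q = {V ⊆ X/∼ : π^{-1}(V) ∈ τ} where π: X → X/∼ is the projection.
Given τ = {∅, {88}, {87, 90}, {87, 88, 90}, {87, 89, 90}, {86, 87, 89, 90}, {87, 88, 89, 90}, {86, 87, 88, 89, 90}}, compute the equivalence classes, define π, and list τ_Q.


X/∼ = {[86=90], [87=89], [88]}; |τ_Q| = 4.

Equivalence classes: [86=90], [87=89], [88].
Quotient map π: X → X/∼ sends 86 ↦ [86=90], 87 ↦ [87=89], 88 ↦ [88], 89 ↦ [87=89], 90 ↦ [86=90].
For each subset V ⊆ X/∼, compute π^{-1}(V) ⊆ X and check whether π^{-1}(V) ∈ τ. V is open in τ_Q iff π^{-1}(V) ∈ τ.
  V = {}: π^{-1}(V) = ∅ ∈ τ ✓.
  V = {[86=90]}: π^{-1}(V) = {86, 90} ∉ τ ✗.
  V = {[87=89]}: π^{-1}(V) = {87, 89} ∉ τ ✗.
  V = {[86=90], [87=89]}: π^{-1}(V) = {86, 87, 89, 90} ∈ τ ✓.
  V = {[88]}: π^{-1}(V) = {88} ∈ τ ✓.
  V = {[86=90], [88]}: π^{-1}(V) = {86, 88, 90} ∉ τ ✗.
  V = {[87=89], [88]}: π^{-1}(V) = {87, 88, 89} ∉ τ ✗.
  V = {[86=90], [87=89], [88]}: π^{-1}(V) = {86, 87, 88, 89, 90} ∈ τ ✓.
Open sets in the quotient: τ_Q = {{}, {[86=90], [87=89]}, {[88]}, {[86=90], [87=89], [88]}} (4 elements).


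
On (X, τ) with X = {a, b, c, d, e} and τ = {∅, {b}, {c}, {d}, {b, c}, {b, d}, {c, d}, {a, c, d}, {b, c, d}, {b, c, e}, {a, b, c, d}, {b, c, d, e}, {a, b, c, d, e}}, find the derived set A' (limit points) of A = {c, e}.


A' = {a, e}

For each x ∈ X, list the open sets U ∈ τ with x ∈ U, then check whether U ∩ (A ∖ {x}) ≠ ∅ for every such U.
  x = a: opens ∋ x are {a, c, d}, {a, b, c, d}, {a, b, c, d, e}; each meets A ∖ {a}, so x IS a limit point.
  x = b: open {b} ∋ x has {b} ∩ (A ∖ {b}) = ∅, so x is NOT a limit point.
  x = c: open {c} ∋ x has {c} ∩ (A ∖ {c}) = ∅, so x is NOT a limit point.
  x = d: open {d} ∋ x has {d} ∩ (A ∖ {d}) = ∅, so x is NOT a limit point.
  x = e: opens ∋ x are {b, c, e}, {b, c, d, e}, {a, b, c, d, e}; each meets A ∖ {e}, so x IS a limit point.
Collecting: A' = {a, e}.


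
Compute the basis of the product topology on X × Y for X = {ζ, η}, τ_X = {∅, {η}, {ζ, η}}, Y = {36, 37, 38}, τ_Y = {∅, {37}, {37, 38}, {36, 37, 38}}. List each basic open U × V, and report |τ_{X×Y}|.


Basis B = {∅ × ∅, {η} × {37}, {ζ, η} × {37}, {η} × {37, 38}, {η} × {36, 37, 38}, {ζ, η} × {37, 38}, {ζ, η} × {36, 37, 38}}; |τ_{X×Y}| = 10.

Enumerate products U × V with U ∈ τ_X, V ∈ τ_Y (deduplicated):
  ∅ × ∅ = {} (∅)
  {η} × {37} = {(η,37)}
  {ζ, η} × {37} = {(ζ,37), (η,37)}
  {η} × {37, 38} = {(η,37), (η,38)}
  {η} × {36, 37, 38} = {(η,36), (η,37), (η,38)}
  {ζ, η} × {37, 38} = {(ζ,37), (ζ,38), (η,37), (η,38)}
  {ζ, η} × {36, 37, 38} = {(ζ,36), (ζ,37), (ζ,38), (η,36), (η,37), (η,38)}
These 7 distinct sets form the basis B.
Close under arbitrary unions to get τ_{X×Y}; counting gives |τ_{X×Y}| = 10.


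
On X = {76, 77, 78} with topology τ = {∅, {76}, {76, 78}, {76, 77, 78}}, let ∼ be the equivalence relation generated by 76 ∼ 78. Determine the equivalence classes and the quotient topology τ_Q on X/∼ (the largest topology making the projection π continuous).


X/∼ = {[76=78], [77]}; |τ_Q| = 3.

Equivalence classes: [76=78], [77].
Quotient map π: X → X/∼ sends 76 ↦ [76=78], 77 ↦ [77], 78 ↦ [76=78].
For each subset V ⊆ X/∼, compute π^{-1}(V) ⊆ X and check whether π^{-1}(V) ∈ τ. V is open in τ_Q iff π^{-1}(V) ∈ τ.
  V = {}: π^{-1}(V) = ∅ ∈ τ ✓.
  V = {[76=78]}: π^{-1}(V) = {76, 78} ∈ τ ✓.
  V = {[77]}: π^{-1}(V) = {77} ∉ τ ✗.
  V = {[76=78], [77]}: π^{-1}(V) = {76, 77, 78} ∈ τ ✓.
Open sets in the quotient: τ_Q = {{}, {[76=78]}, {[76=78], [77]}} (3 elements).


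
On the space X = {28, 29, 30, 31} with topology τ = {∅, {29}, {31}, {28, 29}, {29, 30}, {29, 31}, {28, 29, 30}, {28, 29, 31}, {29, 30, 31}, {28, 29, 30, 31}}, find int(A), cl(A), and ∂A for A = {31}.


int(A) = {31}, cl(A) = {31}, ∂A = ∅.

Closed sets in (X, τ) are complements of opens:
  closed(X, τ) = {∅, {28}, {30}, {31}, {28, 30}, {28, 31}, {30, 31}, {28, 29, 30}, {28, 30, 31}, {28, 29, 30, 31}}.
int(A) = ⋃ {U ∈ τ : U ⊆ A}. Opens contained in A: ∅, {31}.
Taking the union of these: int(A) = {31}.
cl(A) = ⋂ {C closed : A ⊆ C}. Closed sets containing A: {31}, {28, 31}, {30, 31}, {28, 30, 31}, {28, 29, 30, 31}.
Intersecting these: cl(A) = {31}.
∂A = cl(A) ∖ int(A) = {31} ∖ {31} = ∅.


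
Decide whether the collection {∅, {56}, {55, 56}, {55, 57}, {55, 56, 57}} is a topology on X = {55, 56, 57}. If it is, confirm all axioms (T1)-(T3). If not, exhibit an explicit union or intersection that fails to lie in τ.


τ is NOT a topology on X.

Axiom (T1): ∅ ∈ τ? Yes; X ∈ τ? Yes.
Axiom (T2/T3): check pairwise unions and intersections of members of τ.
Counterexample for (T3): {55, 56} ∩ {55, 57} = {55} ∉ τ. Therefore τ is NOT a topology.


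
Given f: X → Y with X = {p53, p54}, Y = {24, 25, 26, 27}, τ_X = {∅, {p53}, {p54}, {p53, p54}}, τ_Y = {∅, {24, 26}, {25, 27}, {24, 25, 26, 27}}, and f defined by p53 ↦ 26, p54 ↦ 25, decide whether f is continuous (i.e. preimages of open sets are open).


f IS continuous.

Compute f^{-1}(U) for each U ∈ τ_Y:
  U = ∅: f^{-1}(U) = ∅ ∈ τ_X ✓.
  U = {24, 26}: f^{-1}(U) = {p53} ∈ τ_X ✓.
  U = {25, 27}: f^{-1}(U) = {p54} ∈ τ_X ✓.
  U = {24, 25, 26, 27}: f^{-1}(U) = {p53, p54} ∈ τ_X ✓.
Every preimage lies in τ_X, so f IS continuous.


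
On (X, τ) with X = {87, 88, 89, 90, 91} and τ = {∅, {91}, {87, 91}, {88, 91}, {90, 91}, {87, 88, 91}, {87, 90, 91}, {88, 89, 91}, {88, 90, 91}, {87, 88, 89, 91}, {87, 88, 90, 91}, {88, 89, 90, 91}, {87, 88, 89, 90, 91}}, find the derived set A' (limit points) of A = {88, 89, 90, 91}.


A' = {87, 88, 89, 90}

For each x ∈ X, list the open sets U ∈ τ with x ∈ U, then check whether U ∩ (A ∖ {x}) ≠ ∅ for every such U.
  x = 87: opens ∋ x are {87, 91}, {87, 88, 91}, {87, 90, 91}, {87, 88, 89, 91}, {87, 88, 90, 91}, {87, 88, 89, 90, 91}; each meets A ∖ {87}, so x IS a limit point.
  x = 88: opens ∋ x are {88, 91}, {87, 88, 91}, {88, 89, 91}, {88, 90, 91}, {87, 88, 89, 91}, {87, 88, 90, 91}, {88, 89, 90, 91}, {87, 88, 89, 90, 91}; each meets A ∖ {88}, so x IS a limit point.
  x = 89: opens ∋ x are {88, 89, 91}, {87, 88, 89, 91}, {88, 89, 90, 91}, {87, 88, 89, 90, 91}; each meets A ∖ {89}, so x IS a limit point.
  x = 90: opens ∋ x are {90, 91}, {87, 90, 91}, {88, 90, 91}, {87, 88, 90, 91}, {88, 89, 90, 91}, {87, 88, 89, 90, 91}; each meets A ∖ {90}, so x IS a limit point.
  x = 91: open {91} ∋ x has {91} ∩ (A ∖ {91}) = ∅, so x is NOT a limit point.
Collecting: A' = {87, 88, 89, 90}.


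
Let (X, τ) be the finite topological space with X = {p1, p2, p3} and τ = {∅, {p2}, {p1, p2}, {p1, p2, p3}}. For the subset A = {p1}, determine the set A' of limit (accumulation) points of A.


A' = {p3}

For each x ∈ X, list the open sets U ∈ τ with x ∈ U, then check whether U ∩ (A ∖ {x}) ≠ ∅ for every such U.
  x = p1: open {p1, p2} ∋ x has {p1, p2} ∩ (A ∖ {p1}) = ∅, so x is NOT a limit point.
  x = p2: open {p2} ∋ x has {p2} ∩ (A ∖ {p2}) = ∅, so x is NOT a limit point.
  x = p3: opens ∋ x are {p1, p2, p3}; each meets A ∖ {p3}, so x IS a limit point.
Collecting: A' = {p3}.


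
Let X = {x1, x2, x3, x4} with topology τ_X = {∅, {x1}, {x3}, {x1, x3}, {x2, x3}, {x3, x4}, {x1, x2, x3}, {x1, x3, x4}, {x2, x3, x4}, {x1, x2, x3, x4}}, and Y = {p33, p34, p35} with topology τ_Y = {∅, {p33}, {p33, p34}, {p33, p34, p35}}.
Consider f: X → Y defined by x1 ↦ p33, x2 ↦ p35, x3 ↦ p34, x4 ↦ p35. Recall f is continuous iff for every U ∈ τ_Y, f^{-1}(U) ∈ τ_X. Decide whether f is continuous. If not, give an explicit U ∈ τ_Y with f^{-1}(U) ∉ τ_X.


f IS continuous.

Compute f^{-1}(U) for each U ∈ τ_Y:
  U = ∅: f^{-1}(U) = ∅ ∈ τ_X ✓.
  U = {p33}: f^{-1}(U) = {x1} ∈ τ_X ✓.
  U = {p33, p34}: f^{-1}(U) = {x1, x3} ∈ τ_X ✓.
  U = {p33, p34, p35}: f^{-1}(U) = {x1, x2, x3, x4} ∈ τ_X ✓.
Every preimage lies in τ_X, so f IS continuous.


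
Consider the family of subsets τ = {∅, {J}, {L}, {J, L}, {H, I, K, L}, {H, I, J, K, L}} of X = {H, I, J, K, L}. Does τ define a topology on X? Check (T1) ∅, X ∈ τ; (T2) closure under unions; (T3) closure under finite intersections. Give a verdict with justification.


τ IS a topology on X.

Axiom (T1): ∅ ∈ τ? Yes; X ∈ τ? Yes.
Axiom (T2/T3): check pairwise unions and intersections of members of τ.
All pairwise intersections and unions checked — each lies in τ. Therefore τ satisfies (T1), (T2), (T3): it IS a topology on X.


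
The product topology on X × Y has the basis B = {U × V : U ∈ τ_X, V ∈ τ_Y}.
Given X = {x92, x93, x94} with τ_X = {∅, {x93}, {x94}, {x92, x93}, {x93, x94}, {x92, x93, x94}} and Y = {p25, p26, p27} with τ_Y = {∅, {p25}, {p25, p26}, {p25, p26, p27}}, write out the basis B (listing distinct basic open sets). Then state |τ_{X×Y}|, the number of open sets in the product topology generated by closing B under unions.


Basis B = {∅ × ∅, {x93} × {p25}, {x94} × {p25}, {x92, x93} × {p25}, {x93} × {p25, p26}, {x93, x94} × {p25}, {x94} × {p25, p26}, {x92, x93, x94} × {p25}, {x93} × {p25, p26, p27}, {x94} × {p25, p26, p27}, {x92, x93} × {p25, p26}, {x93, x94} × {p25, p26}, {x92, x93} × {p25, p26, p27}, {x92, x93, x94} × {p25, p26}, {x93, x94} × {p25, p26, p27}, {x92, x93, x94} × {p25, p26, p27}}; |τ_{X×Y}| = 40.

Enumerate products U × V with U ∈ τ_X, V ∈ τ_Y (deduplicated):
  ∅ × ∅ = {} (∅)
  {x93} × {p25} = {(x93,p25)}
  {x94} × {p25} = {(x94,p25)}
  {x92, x93} × {p25} = {(x92,p25), (x93,p25)}
  {x93} × {p25, p26} = {(x93,p25), (x93,p26)}
  {x93, x94} × {p25} = {(x93,p25), (x94,p25)}
  {x94} × {p25, p26} = {(x94,p25), (x94,p26)}
  {x92, x93, x94} × {p25} = {(x92,p25), (x93,p25), (x94,p25)}
  {x93} × {p25, p26, p27} = {(x93,p25), (x93,p26), (x93,p27)}
  {x94} × {p25, p26, p27} = {(x94,p25), (x94,p26), (x94,p27)}
  {x92, x93} × {p25, p26} = {(x92,p25), (x92,p26), (x93,p25), (x93,p26)}
  {x93, x94} × {p25, p26} = {(x93,p25), (x93,p26), (x94,p25), (x94,p26)}
  {x92, x93} × {p25, p26, p27} = {(x92,p25), (x92,p26), (x92,p27), (x93,p25), (x93,p26), (x93,p27)}
  {x92, x93, x94} × {p25, p26} = {(x92,p25), (x92,p26), (x93,p25), (x93,p26), (x94,p25), (x94,p26)}
  {x93, x94} × {p25, p26, p27} = {(x93,p25), (x93,p26), (x93,p27), (x94,p25), (x94,p26), (x94,p27)}
  {x92, x93, x94} × {p25, p26, p27} = {(x92,p25), (x92,p26), (x92,p27), (x93,p25), (x93,p26), (x93,p27), (x94,p25), (x94,p26), (x94,p27)}
These 16 distinct sets form the basis B.
Close under arbitrary unions to get τ_{X×Y}; counting gives |τ_{X×Y}| = 40.


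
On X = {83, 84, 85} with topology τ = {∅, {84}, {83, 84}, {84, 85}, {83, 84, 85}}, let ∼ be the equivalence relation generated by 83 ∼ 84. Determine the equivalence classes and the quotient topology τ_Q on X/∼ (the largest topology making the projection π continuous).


X/∼ = {[83=84], [85]}; |τ_Q| = 3.

Equivalence classes: [83=84], [85].
Quotient map π: X → X/∼ sends 83 ↦ [83=84], 84 ↦ [83=84], 85 ↦ [85].
For each subset V ⊆ X/∼, compute π^{-1}(V) ⊆ X and check whether π^{-1}(V) ∈ τ. V is open in τ_Q iff π^{-1}(V) ∈ τ.
  V = {}: π^{-1}(V) = ∅ ∈ τ ✓.
  V = {[83=84]}: π^{-1}(V) = {83, 84} ∈ τ ✓.
  V = {[85]}: π^{-1}(V) = {85} ∉ τ ✗.
  V = {[83=84], [85]}: π^{-1}(V) = {83, 84, 85} ∈ τ ✓.
Open sets in the quotient: τ_Q = {{}, {[83=84]}, {[83=84], [85]}} (3 elements).


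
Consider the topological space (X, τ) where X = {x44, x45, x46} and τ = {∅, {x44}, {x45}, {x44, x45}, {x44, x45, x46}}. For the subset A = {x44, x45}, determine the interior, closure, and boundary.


int(A) = {x44, x45}, cl(A) = {x44, x45, x46}, ∂A = {x46}.

Closed sets in (X, τ) are complements of opens:
  closed(X, τ) = {∅, {x46}, {x44, x46}, {x45, x46}, {x44, x45, x46}}.
int(A) = ⋃ {U ∈ τ : U ⊆ A}. Opens contained in A: ∅, {x44}, {x45}, {x44, x45}.
Taking the union of these: int(A) = {x44, x45}.
cl(A) = ⋂ {C closed : A ⊆ C}. Closed sets containing A: {x44, x45, x46}.
Intersecting these: cl(A) = {x44, x45, x46}.
∂A = cl(A) ∖ int(A) = {x44, x45, x46} ∖ {x44, x45} = {x46}.


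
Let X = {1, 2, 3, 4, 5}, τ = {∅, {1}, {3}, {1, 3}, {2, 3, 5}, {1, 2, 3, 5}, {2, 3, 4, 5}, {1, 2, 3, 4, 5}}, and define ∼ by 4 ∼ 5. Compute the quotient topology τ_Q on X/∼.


X/∼ = {[1], [2], [3], [4=5]}; |τ_Q| = 6.

Equivalence classes: [1], [2], [3], [4=5].
Quotient map π: X → X/∼ sends 1 ↦ [1], 2 ↦ [2], 3 ↦ [3], 4 ↦ [4=5], 5 ↦ [4=5].
For each subset V ⊆ X/∼, compute π^{-1}(V) ⊆ X and check whether π^{-1}(V) ∈ τ. V is open in τ_Q iff π^{-1}(V) ∈ τ.
  V = {}: π^{-1}(V) = ∅ ∈ τ ✓.
  V = {[1]}: π^{-1}(V) = {1} ∈ τ ✓.
  V = {[2]}: π^{-1}(V) = {2} ∉ τ ✗.
  V = {[1], [2]}: π^{-1}(V) = {1, 2} ∉ τ ✗.
  V = {[3]}: π^{-1}(V) = {3} ∈ τ ✓.
  V = {[1], [3]}: π^{-1}(V) = {1, 3} ∈ τ ✓.
  V = {[2], [3]}: π^{-1}(V) = {2, 3} ∉ τ ✗.
  V = {[1], [2], [3]}: π^{-1}(V) = {1, 2, 3} ∉ τ ✗.
  V = {[4=5]}: π^{-1}(V) = {4, 5} ∉ τ ✗.
  V = {[1], [4=5]}: π^{-1}(V) = {1, 4, 5} ∉ τ ✗.
  V = {[2], [4=5]}: π^{-1}(V) = {2, 4, 5} ∉ τ ✗.
  V = {[1], [2], [4=5]}: π^{-1}(V) = {1, 2, 4, 5} ∉ τ ✗.
  V = {[3], [4=5]}: π^{-1}(V) = {3, 4, 5} ∉ τ ✗.
  V = {[1], [3], [4=5]}: π^{-1}(V) = {1, 3, 4, 5} ∉ τ ✗.
  V = {[2], [3], [4=5]}: π^{-1}(V) = {2, 3, 4, 5} ∈ τ ✓.
  V = {[1], [2], [3], [4=5]}: π^{-1}(V) = {1, 2, 3, 4, 5} ∈ τ ✓.
Open sets in the quotient: τ_Q = {{}, {[1]}, {[3]}, {[1], [3]}, {[2], [3], [4=5]}, {[1], [2], [3], [4=5]}} (6 elements).


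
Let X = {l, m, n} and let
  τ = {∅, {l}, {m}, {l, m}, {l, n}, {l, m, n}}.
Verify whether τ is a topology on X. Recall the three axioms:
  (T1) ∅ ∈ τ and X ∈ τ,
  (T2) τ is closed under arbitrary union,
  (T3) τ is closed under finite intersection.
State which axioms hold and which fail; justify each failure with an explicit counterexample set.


τ IS a topology on X.

Axiom (T1): ∅ ∈ τ? Yes; X ∈ τ? Yes.
Axiom (T2/T3): check pairwise unions and intersections of members of τ.
All pairwise intersections and unions checked — each lies in τ. Therefore τ satisfies (T1), (T2), (T3): it IS a topology on X.


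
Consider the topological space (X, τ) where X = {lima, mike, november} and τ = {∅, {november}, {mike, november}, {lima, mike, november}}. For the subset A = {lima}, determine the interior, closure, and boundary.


int(A) = ∅, cl(A) = {lima}, ∂A = {lima}.

Closed sets in (X, τ) are complements of opens:
  closed(X, τ) = {∅, {lima}, {lima, mike}, {lima, mike, november}}.
int(A) = ⋃ {U ∈ τ : U ⊆ A}. Opens contained in A: ∅.
Taking the union of these: int(A) = ∅.
cl(A) = ⋂ {C closed : A ⊆ C}. Closed sets containing A: {lima}, {lima, mike}, {lima, mike, november}.
Intersecting these: cl(A) = {lima}.
∂A = cl(A) ∖ int(A) = {lima} ∖ ∅ = {lima}.


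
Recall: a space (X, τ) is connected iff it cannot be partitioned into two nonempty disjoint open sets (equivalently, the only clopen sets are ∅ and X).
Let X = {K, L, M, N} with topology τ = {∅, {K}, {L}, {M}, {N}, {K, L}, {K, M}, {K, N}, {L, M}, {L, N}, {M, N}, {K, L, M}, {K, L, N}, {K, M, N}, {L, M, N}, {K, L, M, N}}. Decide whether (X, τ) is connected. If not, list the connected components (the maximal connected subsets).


(X, τ) is disconnected; components = [{K}, {L}, {M}, {N}].

Find clopen sets (U ∈ τ with X ∖ U ∈ τ):
  U = ∅, X ∖ U = {K, L, M, N} — both open, so U is clopen.
  U = {K}, X ∖ U = {L, M, N} — both open, so U is clopen.
  U = {L}, X ∖ U = {K, M, N} — both open, so U is clopen.
  U = {M}, X ∖ U = {K, L, N} — both open, so U is clopen.
  U = {N}, X ∖ U = {K, L, M} — both open, so U is clopen.
  U = {K, L}, X ∖ U = {M, N} — both open, so U is clopen.
  U = {K, M}, X ∖ U = {L, N} — both open, so U is clopen.
  U = {K, N}, X ∖ U = {L, M} — both open, so U is clopen.
  U = {L, M}, X ∖ U = {K, N} — both open, so U is clopen.
  U = {L, N}, X ∖ U = {K, M} — both open, so U is clopen.
  U = {M, N}, X ∖ U = {K, L} — both open, so U is clopen.
  U = {K, L, M}, X ∖ U = {N} — both open, so U is clopen.
  U = {K, L, N}, X ∖ U = {M} — both open, so U is clopen.
  U = {K, M, N}, X ∖ U = {L} — both open, so U is clopen.
  U = {L, M, N}, X ∖ U = {K} — both open, so U is clopen.
  U = {K, L, M, N}, X ∖ U = ∅ — both open, so U is clopen.
Nontrivial clopen(s) exist: e.g. {L, M, N}. So (X, τ) is disconnected.
Compute connected components by grouping points that agree on all clopens:
  component: {K}
  component: {L}
  component: {M}
  component: {N}


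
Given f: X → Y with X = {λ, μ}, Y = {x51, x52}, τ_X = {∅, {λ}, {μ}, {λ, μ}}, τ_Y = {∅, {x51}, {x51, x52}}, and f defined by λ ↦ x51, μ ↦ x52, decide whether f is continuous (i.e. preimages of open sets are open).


f IS continuous.

Compute f^{-1}(U) for each U ∈ τ_Y:
  U = ∅: f^{-1}(U) = ∅ ∈ τ_X ✓.
  U = {x51}: f^{-1}(U) = {λ} ∈ τ_X ✓.
  U = {x51, x52}: f^{-1}(U) = {λ, μ} ∈ τ_X ✓.
Every preimage lies in τ_X, so f IS continuous.


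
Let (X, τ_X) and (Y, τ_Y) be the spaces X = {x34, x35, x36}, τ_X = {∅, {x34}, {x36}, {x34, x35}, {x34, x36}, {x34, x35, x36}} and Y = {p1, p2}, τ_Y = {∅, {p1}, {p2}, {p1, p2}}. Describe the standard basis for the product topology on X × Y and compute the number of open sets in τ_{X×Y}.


Basis B = {∅ × ∅, {x34} × {p1}, {x34} × {p2}, {x36} × {p1}, {x36} × {p2}, {x34} × {p1, p2}, {x34, x35} × {p1}, {x34, x36} × {p1}, {x34, x35} × {p2}, {x34, x36} × {p2}, {x36} × {p1, p2}, {x34, x35, x36} × {p1}, {x34, x35, x36} × {p2}, {x34, x35} × {p1, p2}, {x34, x36} × {p1, p2}, {x34, x35, x36} × {p1, p2}}; |τ_{X×Y}| = 36.

Enumerate products U × V with U ∈ τ_X, V ∈ τ_Y (deduplicated):
  ∅ × ∅ = {} (∅)
  {x34} × {p1} = {(x34,p1)}
  {x34} × {p2} = {(x34,p2)}
  {x36} × {p1} = {(x36,p1)}
  {x36} × {p2} = {(x36,p2)}
  {x34} × {p1, p2} = {(x34,p1), (x34,p2)}
  {x34, x35} × {p1} = {(x34,p1), (x35,p1)}
  {x34, x36} × {p1} = {(x34,p1), (x36,p1)}
  {x34, x35} × {p2} = {(x34,p2), (x35,p2)}
  {x34, x36} × {p2} = {(x34,p2), (x36,p2)}
  {x36} × {p1, p2} = {(x36,p1), (x36,p2)}
  {x34, x35, x36} × {p1} = {(x34,p1), (x35,p1), (x36,p1)}
  {x34, x35, x36} × {p2} = {(x34,p2), (x35,p2), (x36,p2)}
  {x34, x35} × {p1, p2} = {(x34,p1), (x34,p2), (x35,p1), (x35,p2)}
  {x34, x36} × {p1, p2} = {(x34,p1), (x34,p2), (x36,p1), (x36,p2)}
  {x34, x35, x36} × {p1, p2} = {(x34,p1), (x34,p2), (x35,p1), (x35,p2), (x36,p1), (x36,p2)}
These 16 distinct sets form the basis B.
Close under arbitrary unions to get τ_{X×Y}; counting gives |τ_{X×Y}| = 36.


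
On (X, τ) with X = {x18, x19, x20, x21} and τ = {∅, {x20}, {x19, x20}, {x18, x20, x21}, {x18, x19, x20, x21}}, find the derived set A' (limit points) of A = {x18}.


A' = {x21}

For each x ∈ X, list the open sets U ∈ τ with x ∈ U, then check whether U ∩ (A ∖ {x}) ≠ ∅ for every such U.
  x = x18: open {x18, x20, x21} ∋ x has {x18, x20, x21} ∩ (A ∖ {x18}) = ∅, so x is NOT a limit point.
  x = x19: open {x19, x20} ∋ x has {x19, x20} ∩ (A ∖ {x19}) = ∅, so x is NOT a limit point.
  x = x20: open {x20} ∋ x has {x20} ∩ (A ∖ {x20}) = ∅, so x is NOT a limit point.
  x = x21: opens ∋ x are {x18, x20, x21}, {x18, x19, x20, x21}; each meets A ∖ {x21}, so x IS a limit point.
Collecting: A' = {x21}.


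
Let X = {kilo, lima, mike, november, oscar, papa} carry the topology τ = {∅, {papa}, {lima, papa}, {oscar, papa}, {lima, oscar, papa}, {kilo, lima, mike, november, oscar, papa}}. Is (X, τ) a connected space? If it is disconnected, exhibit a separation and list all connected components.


(X, τ) is connected.

Find clopen sets (U ∈ τ with X ∖ U ∈ τ):
  U = ∅, X ∖ U = {kilo, lima, mike, november, oscar, papa} — both open, so U is clopen.
  U = {kilo, lima, mike, november, oscar, papa}, X ∖ U = ∅ — both open, so U is clopen.
Only trivial clopens (∅ and X) exist, so (X, τ) is connected.
Compute connected components by grouping points that agree on all clopens:
  component: {kilo, lima, mike, november, oscar, papa}


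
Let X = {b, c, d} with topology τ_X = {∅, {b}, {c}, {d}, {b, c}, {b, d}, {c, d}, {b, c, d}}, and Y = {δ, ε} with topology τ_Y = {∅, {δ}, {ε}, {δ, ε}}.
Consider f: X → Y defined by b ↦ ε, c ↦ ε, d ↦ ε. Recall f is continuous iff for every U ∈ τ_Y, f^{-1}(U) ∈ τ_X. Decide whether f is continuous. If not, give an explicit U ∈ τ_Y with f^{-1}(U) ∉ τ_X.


f IS continuous.

Compute f^{-1}(U) for each U ∈ τ_Y:
  U = ∅: f^{-1}(U) = ∅ ∈ τ_X ✓.
  U = {δ}: f^{-1}(U) = ∅ ∈ τ_X ✓.
  U = {ε}: f^{-1}(U) = {b, c, d} ∈ τ_X ✓.
  U = {δ, ε}: f^{-1}(U) = {b, c, d} ∈ τ_X ✓.
Every preimage lies in τ_X, so f IS continuous.
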